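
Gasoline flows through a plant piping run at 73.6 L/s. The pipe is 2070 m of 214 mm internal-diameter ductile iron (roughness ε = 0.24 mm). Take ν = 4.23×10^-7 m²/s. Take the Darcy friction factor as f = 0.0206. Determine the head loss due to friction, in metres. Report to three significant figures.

h_f ≈ 42.5 m

V = 4Q/(πD²) = 4·0.0736/(π·0.214²) = 2.046 m/s
h_f = f(L/D)V²/(2g) = 0.02060·(2070/0.214)·2.046²/(2·9.81) = 42.53 m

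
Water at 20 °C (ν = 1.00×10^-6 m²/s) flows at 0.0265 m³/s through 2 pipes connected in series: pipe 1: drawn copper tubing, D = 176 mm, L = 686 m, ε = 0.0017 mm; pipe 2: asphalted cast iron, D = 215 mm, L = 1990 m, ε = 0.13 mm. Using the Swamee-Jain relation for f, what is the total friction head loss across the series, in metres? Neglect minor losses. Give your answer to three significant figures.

H ≈ 8.71 m

Pipe 1: V = 1.089 m/s, Re = 1.92×10^5, ε/D = 9.66×10^-6, f = 0.01575, h_1 = f(L/D)V²/2g = 3.712 m
Pipe 2: V = 0.7299 m/s, Re = 1.57×10^5, ε/D = 6.05×10^-4, f = 0.01988, h_2 = f(L/D)V²/2g = 4.997 m
Series → Q common, losses add: H = Σh = 8.709 m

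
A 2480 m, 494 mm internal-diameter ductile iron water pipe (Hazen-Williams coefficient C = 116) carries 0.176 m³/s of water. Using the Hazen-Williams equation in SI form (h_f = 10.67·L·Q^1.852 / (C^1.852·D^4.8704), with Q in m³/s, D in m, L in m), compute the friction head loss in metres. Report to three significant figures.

h_f = 10.67·2480·0.176^1.852 / (116^1.852·0.494^4.8704) = 4.939 m

h_f ≈ 4.94 m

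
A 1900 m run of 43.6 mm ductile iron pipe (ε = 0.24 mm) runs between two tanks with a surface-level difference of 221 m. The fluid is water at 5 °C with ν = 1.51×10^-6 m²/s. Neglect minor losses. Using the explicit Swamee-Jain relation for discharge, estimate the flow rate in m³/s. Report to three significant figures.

Q ≈ 0.00259 m³/s

Swamee-Jain (Type II): Q = -0.965·√(gD⁵h_f/L)·ln[ε/(3.7D) + √(3.17ν²L/(gD³h_f))]
√(gD⁵h_f/L) = √(9.81·0.0436⁵·221/1900) = 4.240×10^-4
ε/(3.7D) = 0.00149; √(3.17ν²L/(gD³h_f)) = 2.76×10^-4
Q = -0.965·4.240×10^-4·ln(0.001764) = 0.002594 m³/s
Check: V = 1.74 m/s, Re = 5.02×10^4, f = 0.03333, h_f = 224 m ≈ 221 m ✓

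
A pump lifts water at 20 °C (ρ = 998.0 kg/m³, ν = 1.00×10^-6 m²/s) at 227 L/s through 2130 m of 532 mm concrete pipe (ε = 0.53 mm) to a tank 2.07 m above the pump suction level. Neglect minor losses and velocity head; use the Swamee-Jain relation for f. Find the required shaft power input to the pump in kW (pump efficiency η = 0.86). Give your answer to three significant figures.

P_shaft ≈ 16.5 kW

V = 4Q/(πD²) = 1.021 m/s; Re = 5.43×10^5; ε/D = 9.96×10^-4; f = 0.02029
h_f = f(L/D)V²/2g = 4.318 m
Total head H = z + h_f = 2.07 + 4.318 = 6.388 m
P_hyd = ρgQH = 998.0·9.81·0.227·6.388 = 14.20 kW
P_shaft = P_hyd/η = 14.20/0.86 = 16.51 kW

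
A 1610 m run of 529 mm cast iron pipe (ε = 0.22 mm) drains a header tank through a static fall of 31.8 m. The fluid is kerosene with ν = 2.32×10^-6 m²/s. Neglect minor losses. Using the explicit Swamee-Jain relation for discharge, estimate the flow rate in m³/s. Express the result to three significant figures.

Q ≈ 0.769 m³/s

Swamee-Jain (Type II): Q = -0.965·√(gD⁵h_f/L)·ln[ε/(3.7D) + √(3.17ν²L/(gD³h_f))]
√(gD⁵h_f/L) = √(9.81·0.529⁵·31.8/1610) = 0.08959
ε/(3.7D) = 1.12×10^-4; √(3.17ν²L/(gD³h_f)) = 2.44×10^-5
Q = -0.965·0.08959·ln(1.368×10^-4) = 0.7692 m³/s
Check: V = 3.50 m/s, Re = 7.98×10^5, f = 0.01684, h_f = 32.0 m ≈ 31.8 m ✓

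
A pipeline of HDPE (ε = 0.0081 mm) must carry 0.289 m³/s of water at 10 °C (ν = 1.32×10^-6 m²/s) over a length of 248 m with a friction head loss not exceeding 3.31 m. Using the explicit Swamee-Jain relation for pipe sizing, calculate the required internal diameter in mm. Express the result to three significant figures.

Swamee-Jain (Type III): D = 0.66·[ε^1.25·(LQ²/(gh_f))^4.75 + ν·Q^9.4·(L/(gh_f))^5.2]^0.04
LQ²/(gh_f) = 0.6379; L/(gh_f) = 7.638
Term 1 = ε^1.25·(…)^4.75 = 5.11×10^-8; Term 2 = ν·Q^9.4·(…)^5.2 = 4.41×10^-7
D = 0.66·(5.11×10^-8 + 4.41×10^-7)^0.04 = 0.3692 m = 369 mm
Check: V = 2.70 m/s, Re = 7.55×10^5, f = 0.01262, h_f = 3.15 m ≈ 3.31 m ✓

D ≈ 369 mm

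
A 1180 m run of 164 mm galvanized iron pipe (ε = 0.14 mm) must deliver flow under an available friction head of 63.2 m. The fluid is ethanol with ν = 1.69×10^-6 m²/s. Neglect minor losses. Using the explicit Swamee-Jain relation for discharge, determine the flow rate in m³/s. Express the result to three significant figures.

Q ≈ 0.0620 m³/s

Swamee-Jain (Type II): Q = -0.965·√(gD⁵h_f/L)·ln[ε/(3.7D) + √(3.17ν²L/(gD³h_f))]
√(gD⁵h_f/L) = √(9.81·0.164⁵·63.2/1180) = 0.007895
ε/(3.7D) = 2.31×10^-4; √(3.17ν²L/(gD³h_f)) = 6.25×10^-5
Q = -0.965·0.007895·ln(2.932×10^-4) = 0.06198 m³/s
Check: V = 2.93 m/s, Re = 2.85×10^5, f = 0.02017, h_f = 63.7 m ≈ 63.2 m ✓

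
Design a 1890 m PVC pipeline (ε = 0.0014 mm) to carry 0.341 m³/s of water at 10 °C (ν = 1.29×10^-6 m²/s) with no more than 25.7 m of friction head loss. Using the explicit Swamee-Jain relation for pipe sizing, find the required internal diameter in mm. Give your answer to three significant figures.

Swamee-Jain (Type III): D = 0.66·[ε^1.25·(LQ²/(gh_f))^4.75 + ν·Q^9.4·(L/(gh_f))^5.2]^0.04
LQ²/(gh_f) = 0.8717; L/(gh_f) = 7.497
Term 1 = ε^1.25·(…)^4.75 = 2.51×10^-8; Term 2 = ν·Q^9.4·(…)^5.2 = 1.85×10^-6
D = 0.66·(2.51×10^-8 + 1.85×10^-6)^0.04 = 0.3895 m = 389 mm
Check: V = 2.86 m/s, Re = 8.64×10^5, f = 0.01198, h_f = 24.3 m ≈ 25.7 m ✓

D ≈ 389 mm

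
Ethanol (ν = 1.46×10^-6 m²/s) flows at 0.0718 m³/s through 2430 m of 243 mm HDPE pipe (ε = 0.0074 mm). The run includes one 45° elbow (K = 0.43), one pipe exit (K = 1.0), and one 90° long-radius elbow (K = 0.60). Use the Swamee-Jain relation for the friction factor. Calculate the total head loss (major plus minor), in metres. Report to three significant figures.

H_L ≈ 18.7 m

V = 4Q/(πD²) = 1.548 m/s; V²/2g = 0.1222 m
Re = 2.58×10^5, ε/D = 3.05×10^-5 → f = 0.01511 (Swamee-Jain)
Major: h_f = f(L/D)·V²/2g = 0.01511·10000·0.1222 = 18.46 m
Minor: ΣK = 2.03; h_m = ΣK·V²/2g = 0.2480 m
Total H_L = 18.46 + 0.2480 = 18.71 m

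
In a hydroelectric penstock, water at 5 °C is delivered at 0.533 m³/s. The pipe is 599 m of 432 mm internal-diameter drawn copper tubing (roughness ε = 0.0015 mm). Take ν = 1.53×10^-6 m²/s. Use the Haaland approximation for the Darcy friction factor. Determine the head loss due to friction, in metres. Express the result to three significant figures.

h_f ≈ 10.8 m

V = 4Q/(πD²) = 4·0.533/(π·0.432²) = 3.636 m/s
Re = VD/ν = 3.636·0.432/1.53×10^-6 = 1.03×10^6 → turbulent
ε/D = 0.0015/432 = 3.47×10^-6
Haaland: f = 0.01159
h_f = f(L/D)V²/(2g) = 0.01159·(599/0.432)·3.636²/(2·9.81) = 10.83 m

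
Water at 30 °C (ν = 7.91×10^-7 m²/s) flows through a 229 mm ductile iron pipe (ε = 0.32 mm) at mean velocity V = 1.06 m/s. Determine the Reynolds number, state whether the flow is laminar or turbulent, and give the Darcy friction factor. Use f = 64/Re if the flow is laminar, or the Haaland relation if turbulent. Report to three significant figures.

Re ≈ 3.07×10^5; turbulent; f ≈ 0.0220

Re = VD/ν = 1.060·0.229/7.91×10^-7 = 3.07×10^5
Re > 4000 → turbulent; ε/D = 0.00140
Haaland: f = 0.02204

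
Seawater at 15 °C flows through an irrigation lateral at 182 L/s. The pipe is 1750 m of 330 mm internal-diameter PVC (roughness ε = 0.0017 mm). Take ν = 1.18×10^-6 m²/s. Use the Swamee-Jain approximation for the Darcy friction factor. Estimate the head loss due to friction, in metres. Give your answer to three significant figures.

V = 4Q/(πD²) = 4·0.182/(π·0.330²) = 2.128 m/s
Re = VD/ν = 2.128·0.330/1.18×10^-6 = 5.95×10^5 → turbulent
ε/D = 0.0017/330 = 5.15×10^-6
Swamee-Jain: f = 0.01279
h_f = f(L/D)V²/(2g) = 0.01279·(1750/0.330)·2.128²/(2·9.81) = 15.65 m

h_f ≈ 15.6 m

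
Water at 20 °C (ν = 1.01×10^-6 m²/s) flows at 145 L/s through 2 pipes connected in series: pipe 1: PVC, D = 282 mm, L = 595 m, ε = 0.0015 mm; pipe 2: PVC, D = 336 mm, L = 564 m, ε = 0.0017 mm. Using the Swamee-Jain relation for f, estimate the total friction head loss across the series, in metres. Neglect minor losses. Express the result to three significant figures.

H ≈ 10.3 m

Pipe 1: V = 2.322 m/s, Re = 6.48×10^5, ε/D = 5.32×10^-6, f = 0.01260, h_1 = f(L/D)V²/2g = 7.306 m
Pipe 2: V = 1.635 m/s, Re = 5.44×10^5, ε/D = 5.06×10^-6, f = 0.01298, h_2 = f(L/D)V²/2g = 2.970 m
Series → Q common, losses add: H = Σh = 10.28 m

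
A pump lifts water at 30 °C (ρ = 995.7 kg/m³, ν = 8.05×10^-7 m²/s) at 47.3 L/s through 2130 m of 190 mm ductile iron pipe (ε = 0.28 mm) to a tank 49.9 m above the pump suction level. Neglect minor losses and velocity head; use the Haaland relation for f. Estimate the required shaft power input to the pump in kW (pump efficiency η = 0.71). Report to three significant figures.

V = 4Q/(πD²) = 1.668 m/s; Re = 3.94×10^5; ε/D = 0.00147; f = 0.02217
h_f = f(L/D)V²/2g = 35.26 m
Total head H = z + h_f = 49.9 + 35.26 = 85.16 m
P_hyd = ρgQH = 995.7·9.81·0.0473·85.16 = 39.35 kW
P_shaft = P_hyd/η = 39.35/0.71 = 55.42 kW

P_shaft ≈ 55.4 kW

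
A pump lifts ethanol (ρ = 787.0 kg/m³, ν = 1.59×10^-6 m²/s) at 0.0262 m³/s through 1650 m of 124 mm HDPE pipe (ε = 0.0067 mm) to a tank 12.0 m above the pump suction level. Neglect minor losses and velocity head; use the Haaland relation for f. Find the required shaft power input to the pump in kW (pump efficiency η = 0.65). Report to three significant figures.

V = 4Q/(πD²) = 2.170 m/s; Re = 1.69×10^5; ε/D = 5.40×10^-5; f = 0.01634
h_f = f(L/D)V²/2g = 52.16 m
Total head H = z + h_f = 12.0 + 52.16 = 64.16 m
P_hyd = ρgQH = 787.0·9.81·0.0262·64.16 = 12.98 kW
P_shaft = P_hyd/η = 12.98/0.65 = 19.97 kW

P_shaft ≈ 20.0 kW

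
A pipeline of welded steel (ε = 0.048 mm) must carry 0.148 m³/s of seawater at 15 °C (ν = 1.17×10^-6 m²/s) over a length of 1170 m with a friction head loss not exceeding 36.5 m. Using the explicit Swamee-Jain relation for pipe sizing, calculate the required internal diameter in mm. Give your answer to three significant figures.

Swamee-Jain (Type III): D = 0.66·[ε^1.25·(LQ²/(gh_f))^4.75 + ν·Q^9.4·(L/(gh_f))^5.2]^0.04
LQ²/(gh_f) = 0.07157; L/(gh_f) = 3.268
Term 1 = ε^1.25·(…)^4.75 = 1.45×10^-11; Term 2 = ν·Q^9.4·(…)^5.2 = 8.76×10^-12
D = 0.66·(1.45×10^-11 + 8.76×10^-12)^0.04 = 0.2479 m = 248 mm
Check: V = 3.07 m/s, Re = 6.50×10^5, f = 0.01513, h_f = 34.2 m ≈ 36.5 m ✓

D ≈ 248 mm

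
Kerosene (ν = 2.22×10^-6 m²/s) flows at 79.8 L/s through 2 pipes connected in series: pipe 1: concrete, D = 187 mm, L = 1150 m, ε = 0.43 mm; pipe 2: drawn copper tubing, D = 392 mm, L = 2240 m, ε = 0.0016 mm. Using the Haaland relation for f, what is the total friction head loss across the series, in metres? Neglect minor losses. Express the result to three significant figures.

H ≈ 68.2 m

Pipe 1: V = 2.906 m/s, Re = 2.45×10^5, ε/D = 0.00230, f = 0.02495, h_1 = f(L/D)V²/2g = 66.03 m
Pipe 2: V = 0.6612 m/s, Re = 1.17×10^5, ε/D = 4.08×10^-6, f = 0.01728, h_2 = f(L/D)V²/2g = 2.200 m
Series → Q common, losses add: H = Σh = 68.23 m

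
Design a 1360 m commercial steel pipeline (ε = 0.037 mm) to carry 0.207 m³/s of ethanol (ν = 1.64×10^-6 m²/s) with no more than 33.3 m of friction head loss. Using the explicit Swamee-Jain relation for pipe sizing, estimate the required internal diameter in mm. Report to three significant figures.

Swamee-Jain (Type III): D = 0.66·[ε^1.25·(LQ²/(gh_f))^4.75 + ν·Q^9.4·(L/(gh_f))^5.2]^0.04
LQ²/(gh_f) = 0.1784; L/(gh_f) = 4.163
Term 1 = ε^1.25·(…)^4.75 = 8.02×10^-10; Term 2 = ν·Q^9.4·(…)^5.2 = 1.01×10^-9
D = 0.66·(8.02×10^-10 + 1.01×10^-9)^0.04 = 0.2951 m = 295 mm
Check: V = 3.03 m/s, Re = 5.45×10^5, f = 0.01463, h_f = 31.5 m ≈ 33.3 m ✓

D ≈ 295 mm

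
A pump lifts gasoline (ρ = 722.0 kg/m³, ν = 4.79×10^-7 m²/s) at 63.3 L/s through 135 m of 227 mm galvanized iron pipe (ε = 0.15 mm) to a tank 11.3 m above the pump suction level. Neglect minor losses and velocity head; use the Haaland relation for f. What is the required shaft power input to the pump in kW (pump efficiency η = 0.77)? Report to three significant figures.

V = 4Q/(πD²) = 1.564 m/s; Re = 7.41×10^5; ε/D = 6.61×10^-4; f = 0.01831
h_f = f(L/D)V²/2g = 1.358 m
Total head H = z + h_f = 11.3 + 1.358 = 12.66 m
P_hyd = ρgQH = 722.0·9.81·0.0633·12.66 = 5.675 kW
P_shaft = P_hyd/η = 5.675/0.77 = 7.370 kW

P_shaft ≈ 7.37 kW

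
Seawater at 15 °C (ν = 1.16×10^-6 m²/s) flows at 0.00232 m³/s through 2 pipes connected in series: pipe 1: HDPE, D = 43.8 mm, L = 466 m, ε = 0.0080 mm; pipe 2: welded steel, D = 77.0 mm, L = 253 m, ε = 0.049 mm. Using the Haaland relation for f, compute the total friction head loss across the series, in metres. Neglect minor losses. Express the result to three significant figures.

Pipe 1: V = 1.540 m/s, Re = 5.81×10^4, ε/D = 1.83×10^-4, f = 0.02062, h_1 = f(L/D)V²/2g = 26.51 m
Pipe 2: V = 0.4982 m/s, Re = 3.31×10^4, ε/D = 6.36×10^-4, f = 0.02434, h_2 = f(L/D)V²/2g = 1.012 m
Series → Q common, losses add: H = Σh = 27.52 m

H ≈ 27.5 m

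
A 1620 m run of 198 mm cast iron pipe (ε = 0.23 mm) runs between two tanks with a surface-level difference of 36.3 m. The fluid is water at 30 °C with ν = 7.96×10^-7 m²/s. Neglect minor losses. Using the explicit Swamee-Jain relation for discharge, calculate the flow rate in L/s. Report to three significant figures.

Swamee-Jain (Type II): Q = -0.965·√(gD⁵h_f/L)·ln[ε/(3.7D) + √(3.17ν²L/(gD³h_f))]
√(gD⁵h_f/L) = √(9.81·0.198⁵·36.3/1620) = 0.008179
ε/(3.7D) = 3.14×10^-4; √(3.17ν²L/(gD³h_f)) = 3.43×10^-5
Q = -0.965·0.008179·ln(3.483×10^-4) = 0.06285 m³/s
Check: V = 2.04 m/s, Re = 5.08×10^5, f = 0.02102, h_f = 36.5 m ≈ 36.3 m ✓

Q ≈ 62.8 L/s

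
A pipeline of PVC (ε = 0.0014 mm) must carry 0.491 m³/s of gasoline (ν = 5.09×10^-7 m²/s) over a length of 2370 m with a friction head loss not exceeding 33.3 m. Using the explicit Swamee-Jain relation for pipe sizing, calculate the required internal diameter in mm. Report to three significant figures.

D ≈ 428 mm

Swamee-Jain (Type III): D = 0.66·[ε^1.25·(LQ²/(gh_f))^4.75 + ν·Q^9.4·(L/(gh_f))^5.2]^0.04
LQ²/(gh_f) = 1.749; L/(gh_f) = 7.255
Term 1 = ε^1.25·(…)^4.75 = 6.85×10^-7; Term 2 = ν·Q^9.4·(…)^5.2 = 1.90×10^-5
D = 0.66·(6.85×10^-7 + 1.90×10^-5)^0.04 = 0.4278 m = 428 mm
Check: V = 3.42 m/s, Re = 2.87×10^6, f = 0.009953, h_f = 32.8 m ≈ 33.3 m ✓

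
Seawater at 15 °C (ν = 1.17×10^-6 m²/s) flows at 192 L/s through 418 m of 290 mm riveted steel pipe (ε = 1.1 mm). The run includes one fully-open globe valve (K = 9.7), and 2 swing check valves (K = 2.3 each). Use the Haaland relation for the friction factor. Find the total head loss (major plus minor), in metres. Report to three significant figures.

H_L ≈ 23.7 m

V = 4Q/(πD²) = 2.907 m/s; V²/2g = 0.4307 m
Re = 7.20×10^5, ε/D = 0.00379 → f = 0.02818 (Haaland)
Major: h_f = f(L/D)·V²/2g = 0.02818·1441·0.4307 = 17.49 m
Minor: ΣK = 14.3; h_m = ΣK·V²/2g = 6.158 m
Total H_L = 17.49 + 6.158 = 23.65 m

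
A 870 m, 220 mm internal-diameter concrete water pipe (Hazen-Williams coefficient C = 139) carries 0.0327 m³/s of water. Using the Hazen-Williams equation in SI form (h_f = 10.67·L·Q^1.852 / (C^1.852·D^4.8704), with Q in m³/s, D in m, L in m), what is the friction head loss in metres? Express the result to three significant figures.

h_f ≈ 2.82 m

h_f = 10.67·870·0.0327^1.852 / (139^1.852·0.220^4.8704) = 2.821 m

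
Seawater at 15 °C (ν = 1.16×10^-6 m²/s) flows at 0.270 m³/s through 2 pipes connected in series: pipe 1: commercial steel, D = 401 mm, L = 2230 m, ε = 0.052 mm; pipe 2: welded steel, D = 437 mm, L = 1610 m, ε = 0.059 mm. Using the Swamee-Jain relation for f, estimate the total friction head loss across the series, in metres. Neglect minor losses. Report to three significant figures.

H ≈ 27.3 m

Pipe 1: V = 2.138 m/s, Re = 7.39×10^5, ε/D = 1.30×10^-4, f = 0.01426, h_1 = f(L/D)V²/2g = 18.48 m
Pipe 2: V = 1.800 m/s, Re = 6.78×10^5, ε/D = 1.35×10^-4, f = 0.01443, h_2 = f(L/D)V²/2g = 8.783 m
Series → Q common, losses add: H = Σh = 27.26 m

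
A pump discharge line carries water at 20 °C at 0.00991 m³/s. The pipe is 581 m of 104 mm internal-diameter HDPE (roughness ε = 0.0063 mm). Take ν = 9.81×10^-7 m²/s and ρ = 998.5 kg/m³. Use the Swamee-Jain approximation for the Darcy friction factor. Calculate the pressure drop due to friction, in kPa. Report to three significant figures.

V = 4Q/(πD²) = 4·0.00991/(π·0.104²) = 1.167 m/s
Re = VD/ν = 1.167·0.104/9.81×10^-7 = 1.24×10^5 → turbulent
ε/D = 0.0063/104 = 6.06×10^-5
Swamee-Jain: f = 0.01750
h_f = f(L/D)V²/(2g) = 0.01750·(581/0.104)·1.167²/(2·9.81) = 6.783 m
Δp = ρg·h_f = 998.5·9.81·6.783 = 66.44 kPa

Δp ≈ 66.4 kPa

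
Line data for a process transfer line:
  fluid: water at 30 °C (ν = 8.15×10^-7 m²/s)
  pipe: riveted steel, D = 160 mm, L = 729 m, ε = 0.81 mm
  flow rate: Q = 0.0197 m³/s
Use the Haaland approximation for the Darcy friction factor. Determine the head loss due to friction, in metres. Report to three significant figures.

V = 4Q/(πD²) = 4·0.0197/(π·0.160²) = 0.9798 m/s
Re = VD/ν = 0.9798·0.160/8.15×10^-7 = 1.92×10^5 → turbulent
ε/D = 0.81/160 = 0.00506
Haaland: f = 0.03099
h_f = f(L/D)V²/(2g) = 0.03099·(729/0.160)·0.9798²/(2·9.81) = 6.908 m

h_f ≈ 6.91 m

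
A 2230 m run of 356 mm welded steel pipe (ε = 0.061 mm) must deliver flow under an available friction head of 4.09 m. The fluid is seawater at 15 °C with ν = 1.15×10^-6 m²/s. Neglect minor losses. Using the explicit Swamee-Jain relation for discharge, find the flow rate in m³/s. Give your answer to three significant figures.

Swamee-Jain (Type II): Q = -0.965·√(gD⁵h_f/L)·ln[ε/(3.7D) + √(3.17ν²L/(gD³h_f))]
√(gD⁵h_f/L) = √(9.81·0.356⁵·4.09/2230) = 0.01014
ε/(3.7D) = 4.63×10^-5; √(3.17ν²L/(gD³h_f)) = 7.19×10^-5
Q = -0.965·0.01014·ln(1.182×10^-4) = 0.08852 m³/s
Check: V = 0.889 m/s, Re = 2.75×10^5, f = 0.01624, h_f = 4.10 m ≈ 4.09 m ✓

Q ≈ 0.0885 m³/s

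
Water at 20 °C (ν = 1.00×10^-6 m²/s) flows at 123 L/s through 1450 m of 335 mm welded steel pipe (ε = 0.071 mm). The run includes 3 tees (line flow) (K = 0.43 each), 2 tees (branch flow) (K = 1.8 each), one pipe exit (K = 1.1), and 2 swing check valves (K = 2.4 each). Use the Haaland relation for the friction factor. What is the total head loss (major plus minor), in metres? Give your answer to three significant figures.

H_L ≈ 7.72 m

V = 4Q/(πD²) = 1.395 m/s; V²/2g = 0.09925 m
Re = 4.67×10^5, ε/D = 2.12×10^-4 → f = 0.01549 (Haaland)
Major: h_f = f(L/D)·V²/2g = 0.01549·4328·0.09925 = 6.653 m
Minor: ΣK = 10.8; h_m = ΣK·V²/2g = 1.071 m
Total H_L = 6.653 + 1.071 = 7.724 m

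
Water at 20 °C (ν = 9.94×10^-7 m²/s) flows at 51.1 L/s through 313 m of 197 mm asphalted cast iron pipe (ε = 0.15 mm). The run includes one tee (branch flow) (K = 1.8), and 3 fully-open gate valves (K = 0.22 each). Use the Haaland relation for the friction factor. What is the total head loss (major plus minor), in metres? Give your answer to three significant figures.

H_L ≈ 4.76 m

V = 4Q/(πD²) = 1.676 m/s; V²/2g = 0.1433 m
Re = 3.32×10^5, ε/D = 7.61×10^-4 → f = 0.01936 (Haaland)
Major: h_f = f(L/D)·V²/2g = 0.01936·1589·0.1433 = 4.406 m
Minor: ΣK = 2.46; h_m = ΣK·V²/2g = 0.3524 m
Total H_L = 4.406 + 0.3524 = 4.759 m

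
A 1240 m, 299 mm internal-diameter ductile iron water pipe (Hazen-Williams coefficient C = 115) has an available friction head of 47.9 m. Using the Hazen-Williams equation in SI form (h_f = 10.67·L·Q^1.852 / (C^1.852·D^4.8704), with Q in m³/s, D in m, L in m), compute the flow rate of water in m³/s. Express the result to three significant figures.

Rearranging: Q = [h_f·C^1.852·D^4.8704 / (10.67·L)]^(1/1.852)
Q = [47.9·115^1.852·0.299^4.8704 / (10.67·1240)]^0.540 = 0.2310 m³/s

Q ≈ 0.231 m³/s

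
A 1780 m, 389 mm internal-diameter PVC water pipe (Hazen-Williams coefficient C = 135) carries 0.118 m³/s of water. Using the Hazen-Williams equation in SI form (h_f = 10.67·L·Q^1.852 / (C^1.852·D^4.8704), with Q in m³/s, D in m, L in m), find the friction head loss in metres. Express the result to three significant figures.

h_f ≈ 4.09 m

h_f = 10.67·1780·0.118^1.852 / (135^1.852·0.389^4.8704) = 4.087 m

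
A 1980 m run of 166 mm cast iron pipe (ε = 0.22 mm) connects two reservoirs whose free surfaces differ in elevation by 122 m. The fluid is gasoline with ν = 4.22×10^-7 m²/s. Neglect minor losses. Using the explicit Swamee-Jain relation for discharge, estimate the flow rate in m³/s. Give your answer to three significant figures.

Swamee-Jain (Type II): Q = -0.965·√(gD⁵h_f/L)·ln[ε/(3.7D) + √(3.17ν²L/(gD³h_f))]
√(gD⁵h_f/L) = √(9.81·0.166⁵·122/1980) = 0.008729
ε/(3.7D) = 3.58×10^-4; √(3.17ν²L/(gD³h_f)) = 1.43×10^-5
Q = -0.965·0.008729·ln(3.725×10^-4) = 0.06650 m³/s
Check: V = 3.07 m/s, Re = 1.21×10^6, f = 0.02133, h_f = 122 m ≈ 122 m ✓

Q ≈ 0.0665 m³/s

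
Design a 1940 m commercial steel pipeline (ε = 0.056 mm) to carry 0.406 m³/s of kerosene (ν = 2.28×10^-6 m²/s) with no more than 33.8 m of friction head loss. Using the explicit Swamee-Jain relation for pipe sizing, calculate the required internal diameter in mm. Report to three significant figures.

D ≈ 414 mm

Swamee-Jain (Type III): D = 0.66·[ε^1.25·(LQ²/(gh_f))^4.75 + ν·Q^9.4·(L/(gh_f))^5.2]^0.04
LQ²/(gh_f) = 0.9644; L/(gh_f) = 5.851
Term 1 = ε^1.25·(…)^4.75 = 4.08×10^-6; Term 2 = ν·Q^9.4·(…)^5.2 = 4.65×10^-6
D = 0.66·(4.08×10^-6 + 4.65×10^-6)^0.04 = 0.4142 m = 414 mm
Check: V = 3.01 m/s, Re = 5.47×10^5, f = 0.01473, h_f = 31.9 m ≈ 33.8 m ✓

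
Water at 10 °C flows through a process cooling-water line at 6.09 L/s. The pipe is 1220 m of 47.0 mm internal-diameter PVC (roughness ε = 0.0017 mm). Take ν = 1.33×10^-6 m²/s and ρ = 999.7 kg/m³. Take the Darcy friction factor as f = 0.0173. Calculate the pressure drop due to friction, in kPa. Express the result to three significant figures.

V = 4Q/(πD²) = 4·0.00609/(π·0.0470²) = 3.510 m/s
h_f = f(L/D)V²/(2g) = 0.01730·(1220/0.0470)·3.510²/(2·9.81) = 282.0 m
Δp = ρg·h_f = 999.7·9.81·282.0 = 2766 kPa

Δp ≈ 2770 kPa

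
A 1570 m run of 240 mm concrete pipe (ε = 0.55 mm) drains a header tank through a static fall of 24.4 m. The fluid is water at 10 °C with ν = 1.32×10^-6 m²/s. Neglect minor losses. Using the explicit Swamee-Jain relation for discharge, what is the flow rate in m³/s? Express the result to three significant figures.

Q ≈ 0.0777 m³/s

Swamee-Jain (Type II): Q = -0.965·√(gD⁵h_f/L)·ln[ε/(3.7D) + √(3.17ν²L/(gD³h_f))]
√(gD⁵h_f/L) = √(9.81·0.240⁵·24.4/1570) = 0.01102
ε/(3.7D) = 6.19×10^-4; √(3.17ν²L/(gD³h_f)) = 5.12×10^-5
Q = -0.965·0.01102·ln(6.706×10^-4) = 0.07770 m³/s
Check: V = 1.72 m/s, Re = 3.12×10^5, f = 0.02496, h_f = 24.6 m ≈ 24.4 m ✓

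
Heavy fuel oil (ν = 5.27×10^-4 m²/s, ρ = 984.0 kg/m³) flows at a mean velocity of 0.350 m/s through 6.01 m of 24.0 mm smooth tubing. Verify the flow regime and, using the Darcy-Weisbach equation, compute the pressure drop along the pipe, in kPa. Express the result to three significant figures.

Δp ≈ 60.6 kPa

Re = VD/ν = 0.350·0.02400/5.27×10^-4 = 15.9 → laminar (Re < 2300)
f = 64/Re = 4.015
h_f = f(L/D)V²/(2g) = 4.015·(6.01/0.02400)·0.350²/(2·9.81) = 6.278 m
Δp = ρg·h_f = 984.0·9.81·6.278 = 60.60 kPa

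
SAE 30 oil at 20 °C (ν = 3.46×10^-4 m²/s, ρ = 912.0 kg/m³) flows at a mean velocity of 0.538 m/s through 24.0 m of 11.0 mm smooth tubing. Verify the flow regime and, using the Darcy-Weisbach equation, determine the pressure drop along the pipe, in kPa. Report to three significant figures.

Δp ≈ 1080 kPa

Re = VD/ν = 0.538·0.01100/3.46×10^-4 = 17.1 → laminar (Re < 2300)
f = 64/Re = 3.742
h_f = f(L/D)V²/(2g) = 3.742·(24.0/0.01100)·0.538²/(2·9.81) = 120.4 m
Δp = ρg·h_f = 912.0·9.81·120.4 = 1078 kPa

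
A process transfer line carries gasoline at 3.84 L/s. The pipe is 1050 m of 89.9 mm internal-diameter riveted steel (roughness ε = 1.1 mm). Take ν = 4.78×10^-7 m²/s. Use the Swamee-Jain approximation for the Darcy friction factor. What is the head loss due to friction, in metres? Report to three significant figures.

h_f ≈ 9.00 m

V = 4Q/(πD²) = 4·0.00384/(π·0.0899²) = 0.6050 m/s
Re = VD/ν = 0.6050·0.0899/4.78×10^-7 = 1.14×10^5 → turbulent
ε/D = 1.1/89.9 = 0.0122
Swamee-Jain: f = 0.04132
h_f = f(L/D)V²/(2g) = 0.04132·(1050/0.0899)·0.6050²/(2·9.81) = 9.001 m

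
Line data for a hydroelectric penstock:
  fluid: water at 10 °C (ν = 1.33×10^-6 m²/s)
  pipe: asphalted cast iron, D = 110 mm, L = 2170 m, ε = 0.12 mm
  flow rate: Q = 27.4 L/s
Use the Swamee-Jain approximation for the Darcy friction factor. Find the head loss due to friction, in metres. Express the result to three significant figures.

V = 4Q/(πD²) = 4·0.0274/(π·0.110²) = 2.883 m/s
Re = VD/ν = 2.883·0.110/1.33×10^-6 = 2.38×10^5 → turbulent
ε/D = 0.12/110 = 0.00109
Swamee-Jain: f = 0.02134
h_f = f(L/D)V²/(2g) = 0.02134·(2170/0.110)·2.883²/(2·9.81) = 178.4 m

h_f ≈ 178 m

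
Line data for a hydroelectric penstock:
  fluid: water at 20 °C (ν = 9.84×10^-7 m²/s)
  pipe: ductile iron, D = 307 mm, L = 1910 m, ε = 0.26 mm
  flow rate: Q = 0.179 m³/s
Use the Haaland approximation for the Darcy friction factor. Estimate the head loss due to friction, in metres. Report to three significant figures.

h_f ≈ 35.8 m

V = 4Q/(πD²) = 4·0.179/(π·0.307²) = 2.418 m/s
Re = VD/ν = 2.418·0.307/9.84×10^-7 = 7.54×10^5 → turbulent
ε/D = 0.26/307 = 8.47×10^-4
Haaland: f = 0.01930
h_f = f(L/D)V²/(2g) = 0.01930·(1910/0.307)·2.418²/(2·9.81) = 35.78 m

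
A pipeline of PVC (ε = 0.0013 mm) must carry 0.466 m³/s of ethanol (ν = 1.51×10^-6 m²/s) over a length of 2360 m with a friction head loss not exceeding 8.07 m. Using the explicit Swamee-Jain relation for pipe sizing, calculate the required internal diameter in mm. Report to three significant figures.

Swamee-Jain (Type III): D = 0.66·[ε^1.25·(LQ²/(gh_f))^4.75 + ν·Q^9.4·(L/(gh_f))^5.2]^0.04
LQ²/(gh_f) = 6.474; L/(gh_f) = 29.81
Term 1 = ε^1.25·(…)^4.75 = 3.13×10^-4; Term 2 = ν·Q^9.4·(…)^5.2 = 0.0535
D = 0.66·(3.13×10^-4 + 0.0535)^0.04 = 0.5872 m = 587 mm
Check: V = 1.72 m/s, Re = 6.69×10^5, f = 0.01248, h_f = 7.57 m ≈ 8.07 m ✓

D ≈ 587 mm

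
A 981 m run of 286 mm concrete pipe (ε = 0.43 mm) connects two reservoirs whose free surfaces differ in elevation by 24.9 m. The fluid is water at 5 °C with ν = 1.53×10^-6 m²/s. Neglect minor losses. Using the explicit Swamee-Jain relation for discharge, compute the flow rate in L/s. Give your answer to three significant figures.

Q ≈ 163 L/s

Swamee-Jain (Type II): Q = -0.965·√(gD⁵h_f/L)·ln[ε/(3.7D) + √(3.17ν²L/(gD³h_f))]
√(gD⁵h_f/L) = √(9.81·0.286⁵·24.9/981) = 0.02183
ε/(3.7D) = 4.06×10^-4; √(3.17ν²L/(gD³h_f)) = 3.57×10^-5
Q = -0.965·0.02183·ln(4.420×10^-4) = 0.1627 m³/s
Check: V = 2.53 m/s, Re = 4.73×10^5, f = 0.02233, h_f = 25.0 m ≈ 24.9 m ✓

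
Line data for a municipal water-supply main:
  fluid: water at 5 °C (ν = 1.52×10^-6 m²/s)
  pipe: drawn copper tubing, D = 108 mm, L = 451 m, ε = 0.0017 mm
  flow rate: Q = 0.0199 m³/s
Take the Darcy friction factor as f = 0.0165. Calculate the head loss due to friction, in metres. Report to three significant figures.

h_f ≈ 16.6 m

V = 4Q/(πD²) = 4·0.0199/(π·0.108²) = 2.172 m/s
h_f = f(L/D)V²/(2g) = 0.01650·(451/0.108)·2.172²/(2·9.81) = 16.57 m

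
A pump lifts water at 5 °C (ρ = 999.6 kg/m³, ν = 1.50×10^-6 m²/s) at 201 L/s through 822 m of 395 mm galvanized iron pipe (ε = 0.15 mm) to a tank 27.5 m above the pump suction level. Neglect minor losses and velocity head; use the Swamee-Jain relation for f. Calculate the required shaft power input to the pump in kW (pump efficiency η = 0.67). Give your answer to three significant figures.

P_shaft ≈ 95.3 kW

V = 4Q/(πD²) = 1.640 m/s; Re = 4.32×10^5; ε/D = 3.80×10^-4; f = 0.01713
h_f = f(L/D)V²/2g = 4.888 m
Total head H = z + h_f = 27.5 + 4.888 = 32.39 m
P_hyd = ρgQH = 999.6·9.81·0.201·32.39 = 63.84 kW
P_shaft = P_hyd/η = 63.84/0.67 = 95.28 kW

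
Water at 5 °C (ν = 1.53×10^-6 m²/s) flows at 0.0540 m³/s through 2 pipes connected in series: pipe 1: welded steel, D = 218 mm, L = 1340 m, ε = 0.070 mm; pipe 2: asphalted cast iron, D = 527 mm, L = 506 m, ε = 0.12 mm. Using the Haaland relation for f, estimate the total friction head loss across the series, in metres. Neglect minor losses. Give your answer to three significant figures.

Pipe 1: V = 1.447 m/s, Re = 2.06×10^5, ε/D = 3.21×10^-4, f = 0.01758, h_1 = f(L/D)V²/2g = 11.53 m
Pipe 2: V = 0.2476 m/s, Re = 8.53×10^4, ε/D = 2.28×10^-4, f = 0.01938, h_2 = f(L/D)V²/2g = 0.05812 m
Series → Q common, losses add: H = Σh = 11.58 m

H ≈ 11.6 m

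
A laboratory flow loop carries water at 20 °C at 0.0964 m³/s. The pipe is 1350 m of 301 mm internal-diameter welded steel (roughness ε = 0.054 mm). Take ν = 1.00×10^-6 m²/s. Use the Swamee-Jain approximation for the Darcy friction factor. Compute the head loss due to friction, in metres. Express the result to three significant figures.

h_f ≈ 6.55 m

V = 4Q/(πD²) = 4·0.0964/(π·0.301²) = 1.355 m/s
Re = VD/ν = 1.355·0.301/1.00×10^-6 = 4.08×10^5 → turbulent
ε/D = 0.054/301 = 1.79×10^-4
Swamee-Jain: f = 0.01562
h_f = f(L/D)V²/(2g) = 0.01562·(1350/0.301)·1.355²/(2·9.81) = 6.551 m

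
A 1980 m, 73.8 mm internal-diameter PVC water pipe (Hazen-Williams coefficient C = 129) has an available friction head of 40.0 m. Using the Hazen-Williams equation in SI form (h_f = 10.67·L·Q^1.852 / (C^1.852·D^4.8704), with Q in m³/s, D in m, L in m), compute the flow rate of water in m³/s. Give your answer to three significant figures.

Q ≈ 0.00461 m³/s

Rearranging: Q = [h_f·C^1.852·D^4.8704 / (10.67·L)]^(1/1.852)
Q = [40.0·129^1.852·0.0738^4.8704 / (10.67·1980)]^0.540 = 0.004609 m³/s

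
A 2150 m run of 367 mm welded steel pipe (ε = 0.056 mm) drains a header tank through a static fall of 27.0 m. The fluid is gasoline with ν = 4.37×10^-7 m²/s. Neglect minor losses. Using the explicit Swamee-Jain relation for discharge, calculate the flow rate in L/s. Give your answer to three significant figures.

Swamee-Jain (Type II): Q = -0.965·√(gD⁵h_f/L)·ln[ε/(3.7D) + √(3.17ν²L/(gD³h_f))]
√(gD⁵h_f/L) = √(9.81·0.367⁵·27.0/2150) = 0.02864
ε/(3.7D) = 4.12×10^-5; √(3.17ν²L/(gD³h_f)) = 9.97×10^-6
Q = -0.965·0.02864·ln(5.121×10^-5) = 0.2730 m³/s
Check: V = 2.58 m/s, Re = 2.17×10^6, f = 0.01366, h_f = 27.2 m ≈ 27.0 m ✓

Q ≈ 273 L/s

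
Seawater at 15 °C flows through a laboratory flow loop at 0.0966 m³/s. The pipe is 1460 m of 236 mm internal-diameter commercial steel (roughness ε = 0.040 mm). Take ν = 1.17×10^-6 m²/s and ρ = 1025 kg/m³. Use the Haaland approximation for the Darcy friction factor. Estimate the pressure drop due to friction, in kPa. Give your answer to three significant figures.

Δp ≈ 234 kPa

V = 4Q/(πD²) = 4·0.0966/(π·0.236²) = 2.208 m/s
Re = VD/ν = 2.208·0.236/1.17×10^-6 = 4.45×10^5 → turbulent
ε/D = 0.040/236 = 1.69×10^-4
Haaland: f = 0.01516
h_f = f(L/D)V²/(2g) = 0.01516·(1460/0.236)·2.208²/(2·9.81) = 23.31 m
Δp = ρg·h_f = 1025·9.81·23.31 = 234.4 kPa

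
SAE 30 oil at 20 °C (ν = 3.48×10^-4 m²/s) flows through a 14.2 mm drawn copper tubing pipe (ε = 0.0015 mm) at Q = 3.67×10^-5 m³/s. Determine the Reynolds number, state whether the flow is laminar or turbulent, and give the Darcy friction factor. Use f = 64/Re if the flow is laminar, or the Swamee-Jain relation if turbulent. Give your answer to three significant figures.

Re ≈ 9.46; laminar; f = 64/Re ≈ 6.77

V = 4Q/(πD²) = 0.2317 m/s
Re = VD/ν = 0.2317·0.0142/3.48×10^-4 = 9.46
Re < 2300 → laminar → f = 64/Re = 6.768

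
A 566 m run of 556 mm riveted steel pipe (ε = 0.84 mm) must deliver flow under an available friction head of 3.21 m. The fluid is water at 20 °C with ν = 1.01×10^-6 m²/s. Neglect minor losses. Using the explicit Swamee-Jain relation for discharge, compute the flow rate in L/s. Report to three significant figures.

Q ≈ 407 L/s

Swamee-Jain (Type II): Q = -0.965·√(gD⁵h_f/L)·ln[ε/(3.7D) + √(3.17ν²L/(gD³h_f))]
√(gD⁵h_f/L) = √(9.81·0.556⁵·3.21/566) = 0.05437
ε/(3.7D) = 4.08×10^-4; √(3.17ν²L/(gD³h_f)) = 1.84×10^-5
Q = -0.965·0.05437·ln(4.267×10^-4) = 0.4071 m³/s
Check: V = 1.68 m/s, Re = 9.23×10^5, f = 0.02210, h_f = 3.22 m ≈ 3.21 m ✓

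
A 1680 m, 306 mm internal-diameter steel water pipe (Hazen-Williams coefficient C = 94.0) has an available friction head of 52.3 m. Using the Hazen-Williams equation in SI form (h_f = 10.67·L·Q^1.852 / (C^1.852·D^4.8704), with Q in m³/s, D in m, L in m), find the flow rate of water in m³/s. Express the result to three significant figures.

Rearranging: Q = [h_f·C^1.852·D^4.8704 / (10.67·L)]^(1/1.852)
Q = [52.3·94.0^1.852·0.306^4.8704 / (10.67·1680)]^0.540 = 0.1786 m³/s

Q ≈ 0.179 m³/s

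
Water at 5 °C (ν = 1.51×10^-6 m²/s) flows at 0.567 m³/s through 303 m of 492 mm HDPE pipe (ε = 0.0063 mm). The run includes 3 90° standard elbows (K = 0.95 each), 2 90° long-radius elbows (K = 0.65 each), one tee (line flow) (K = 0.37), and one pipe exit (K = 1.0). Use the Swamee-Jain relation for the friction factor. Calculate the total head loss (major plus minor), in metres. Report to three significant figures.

H_L ≈ 5.84 m

V = 4Q/(πD²) = 2.982 m/s; V²/2g = 0.4533 m
Re = 9.72×10^5, ε/D = 1.28×10^-5 → f = 0.01197 (Swamee-Jain)
Major: h_f = f(L/D)·V²/2g = 0.01197·615.9·0.4533 = 3.342 m
Minor: ΣK = 5.52; h_m = ΣK·V²/2g = 2.502 m
Total H_L = 3.342 + 2.502 = 5.844 m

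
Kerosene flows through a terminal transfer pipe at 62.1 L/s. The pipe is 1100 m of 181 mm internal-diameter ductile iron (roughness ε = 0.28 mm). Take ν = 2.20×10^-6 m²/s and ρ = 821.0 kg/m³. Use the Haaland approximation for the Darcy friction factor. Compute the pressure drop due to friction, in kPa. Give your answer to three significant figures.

V = 4Q/(πD²) = 4·0.0621/(π·0.181²) = 2.413 m/s
Re = VD/ν = 2.413·0.181/2.20×10^-6 = 1.99×10^5 → turbulent
ε/D = 0.28/181 = 0.00155
Haaland: f = 0.02288
h_f = f(L/D)V²/(2g) = 0.02288·(1100/0.181)·2.413²/(2·9.81) = 41.28 m
Δp = ρg·h_f = 821.0·9.81·41.28 = 332.5 kPa

Δp ≈ 332 kPa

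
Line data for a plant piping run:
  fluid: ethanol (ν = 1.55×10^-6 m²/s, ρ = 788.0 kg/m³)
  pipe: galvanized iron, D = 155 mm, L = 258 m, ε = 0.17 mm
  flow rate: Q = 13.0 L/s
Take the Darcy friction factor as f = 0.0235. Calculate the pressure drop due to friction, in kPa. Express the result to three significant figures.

Δp ≈ 7.32 kPa

V = 4Q/(πD²) = 4·0.0130/(π·0.155²) = 0.6890 m/s
h_f = f(L/D)V²/(2g) = 0.02350·(258/0.155)·0.6890²/(2·9.81) = 0.9463 m
Δp = ρg·h_f = 788.0·9.81·0.9463 = 7.315 kPa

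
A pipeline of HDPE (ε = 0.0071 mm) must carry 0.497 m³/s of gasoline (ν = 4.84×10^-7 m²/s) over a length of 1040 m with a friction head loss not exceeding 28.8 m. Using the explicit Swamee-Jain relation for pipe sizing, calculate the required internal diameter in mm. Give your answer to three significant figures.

Swamee-Jain (Type III): D = 0.66·[ε^1.25·(LQ²/(gh_f))^4.75 + ν·Q^9.4·(L/(gh_f))^5.2]^0.04
LQ²/(gh_f) = 0.9093; L/(gh_f) = 3.681
Term 1 = ε^1.25·(…)^4.75 = 2.33×10^-7; Term 2 = ν·Q^9.4·(…)^5.2 = 5.94×10^-7
D = 0.66·(2.33×10^-7 + 5.94×10^-7)^0.04 = 0.3769 m = 377 mm
Check: V = 4.45 m/s, Re = 3.47×10^6, f = 0.01041, h_f = 29.0 m ≈ 28.8 m ✓

D ≈ 377 mm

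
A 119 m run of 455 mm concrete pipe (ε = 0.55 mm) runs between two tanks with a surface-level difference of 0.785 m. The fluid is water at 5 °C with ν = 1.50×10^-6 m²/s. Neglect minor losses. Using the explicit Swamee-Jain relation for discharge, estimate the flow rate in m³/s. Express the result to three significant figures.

Swamee-Jain (Type II): Q = -0.965·√(gD⁵h_f/L)·ln[ε/(3.7D) + √(3.17ν²L/(gD³h_f))]
√(gD⁵h_f/L) = √(9.81·0.455⁵·0.785/119) = 0.03552
ε/(3.7D) = 3.27×10^-4; √(3.17ν²L/(gD³h_f)) = 3.42×10^-5
Q = -0.965·0.03552·ln(3.609×10^-4) = 0.2717 m³/s
Check: V = 1.67 m/s, Re = 5.07×10^5, f = 0.02121, h_f = 0.790 m ≈ 0.785 m ✓

Q ≈ 0.272 m³/s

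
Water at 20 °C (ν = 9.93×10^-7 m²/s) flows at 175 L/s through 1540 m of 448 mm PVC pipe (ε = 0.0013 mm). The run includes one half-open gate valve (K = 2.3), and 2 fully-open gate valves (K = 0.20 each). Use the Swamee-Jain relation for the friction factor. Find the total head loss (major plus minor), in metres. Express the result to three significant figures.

V = 4Q/(πD²) = 1.110 m/s; V²/2g = 0.06282 m
Re = 5.01×10^5, ε/D = 2.90×10^-6 → f = 0.01313 (Swamee-Jain)
Major: h_f = f(L/D)·V²/2g = 0.01313·3438·0.06282 = 2.836 m
Minor: ΣK = 2.70; h_m = ΣK·V²/2g = 0.1696 m
Total H_L = 2.836 + 0.1696 = 3.006 m

H_L ≈ 3.01 m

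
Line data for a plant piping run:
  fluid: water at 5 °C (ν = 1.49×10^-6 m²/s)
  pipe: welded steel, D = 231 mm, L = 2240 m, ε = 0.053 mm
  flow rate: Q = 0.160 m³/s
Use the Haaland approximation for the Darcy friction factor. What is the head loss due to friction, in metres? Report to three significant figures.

V = 4Q/(πD²) = 4·0.160/(π·0.231²) = 3.818 m/s
Re = VD/ν = 3.818·0.231/1.49×10^-6 = 5.92×10^5 → turbulent
ε/D = 0.053/231 = 2.29×10^-4
Haaland: f = 0.01537
h_f = f(L/D)V²/(2g) = 0.01537·(2240/0.231)·3.818²/(2·9.81) = 110.7 m

h_f ≈ 111 m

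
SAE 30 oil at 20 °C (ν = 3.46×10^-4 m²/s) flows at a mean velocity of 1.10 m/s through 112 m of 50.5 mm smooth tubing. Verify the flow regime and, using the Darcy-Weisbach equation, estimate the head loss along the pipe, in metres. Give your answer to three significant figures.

h_f ≈ 54.5 m

Re = VD/ν = 1.10·0.05050/3.46×10^-4 = 161 → laminar (Re < 2300)
f = 64/Re = 0.3986
h_f = f(L/D)V²/(2g) = 0.3986·(112/0.05050)·1.10²/(2·9.81) = 54.52 m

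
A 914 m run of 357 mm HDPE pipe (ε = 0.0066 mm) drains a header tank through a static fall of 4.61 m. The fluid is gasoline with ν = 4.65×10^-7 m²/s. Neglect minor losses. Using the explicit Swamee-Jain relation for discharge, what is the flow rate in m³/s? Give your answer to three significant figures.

Swamee-Jain (Type II): Q = -0.965·√(gD⁵h_f/L)·ln[ε/(3.7D) + √(3.17ν²L/(gD³h_f))]
√(gD⁵h_f/L) = √(9.81·0.357⁵·4.61/914) = 0.01694
ε/(3.7D) = 5.00×10^-6; √(3.17ν²L/(gD³h_f)) = 1.74×10^-5
Q = -0.965·0.01694·ln(2.245×10^-5) = 0.1750 m³/s
Check: V = 1.75 m/s, Re = 1.34×10^6, f = 0.01158, h_f = 4.62 m ≈ 4.61 m ✓

Q ≈ 0.175 m³/s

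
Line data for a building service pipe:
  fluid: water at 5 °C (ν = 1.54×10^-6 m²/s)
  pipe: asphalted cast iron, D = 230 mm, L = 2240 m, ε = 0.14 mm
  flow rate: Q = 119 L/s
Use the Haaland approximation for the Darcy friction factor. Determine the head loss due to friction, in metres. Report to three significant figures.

V = 4Q/(πD²) = 4·0.119/(π·0.230²) = 2.864 m/s
Re = VD/ν = 2.864·0.230/1.54×10^-6 = 4.28×10^5 → turbulent
ε/D = 0.14/230 = 6.09×10^-4
Haaland: f = 0.01835
h_f = f(L/D)V²/(2g) = 0.01835·(2240/0.230)·2.864²/(2·9.81) = 74.73 m

h_f ≈ 74.7 m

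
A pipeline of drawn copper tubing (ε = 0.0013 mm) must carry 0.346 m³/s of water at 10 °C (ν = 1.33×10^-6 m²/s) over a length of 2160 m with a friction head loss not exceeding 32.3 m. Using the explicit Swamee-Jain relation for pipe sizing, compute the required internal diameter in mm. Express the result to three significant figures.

D ≈ 384 mm

Swamee-Jain (Type III): D = 0.66·[ε^1.25·(LQ²/(gh_f))^4.75 + ν·Q^9.4·(L/(gh_f))^5.2]^0.04
LQ²/(gh_f) = 0.8161; L/(gh_f) = 6.817
Term 1 = ε^1.25·(…)^4.75 = 1.67×10^-8; Term 2 = ν·Q^9.4·(…)^5.2 = 1.34×10^-6
D = 0.66·(1.67×10^-8 + 1.34×10^-6)^0.04 = 0.3844 m = 384 mm
Check: V = 2.98 m/s, Re = 8.62×10^5, f = 0.01198, h_f = 30.5 m ≈ 32.3 m ✓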